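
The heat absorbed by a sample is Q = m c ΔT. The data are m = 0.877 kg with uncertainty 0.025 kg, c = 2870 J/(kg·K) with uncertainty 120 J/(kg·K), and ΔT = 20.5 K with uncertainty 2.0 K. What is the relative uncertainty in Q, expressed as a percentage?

Products/powers → add relative errors in quadrature, weighted by exponent:
  (1·δm/m)² = (1×0.0285)² = 0.000813;  (1·δc/c)² = (1×0.0418)² = 0.00175;  (1·δΔT/ΔT)² = (1×0.0976)² = 0.00952
δQ/Q = √(0.0121) = 0.110

11.0%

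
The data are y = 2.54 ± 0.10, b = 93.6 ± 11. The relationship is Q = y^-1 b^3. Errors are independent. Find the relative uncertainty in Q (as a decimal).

Since Q is a product/quotient, work with relative uncertainties:
  (-1·δy/y)² = (-1×0.0394)² = 0.00155;  (3·δb/b)² = (3×0.118)² = 0.124
δQ/Q = √(0.126) = 0.355

0.355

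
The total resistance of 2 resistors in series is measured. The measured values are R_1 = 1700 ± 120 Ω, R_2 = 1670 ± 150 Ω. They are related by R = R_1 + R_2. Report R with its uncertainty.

3370 ± 192 Ω

For a sum/difference, combine absolute errors in quadrature:
  (δR_1)² = 14400;  (δR_2)² = 22500
δR = √(36900) = 192 Ω
R = 3370 Ω.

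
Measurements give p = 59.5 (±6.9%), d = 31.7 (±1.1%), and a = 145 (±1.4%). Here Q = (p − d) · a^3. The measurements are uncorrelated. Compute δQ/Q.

Let u = p − d = 27.8. δu = √(δp² + δd²) = √(16.9 + 0.122) = 4.12, so δu/u = 0.148.
Q is then a monomial in u, a:
δQ/Q = √((δu/u)² + (3·δa/a)²) = √(0.0220 + 0.00176) = 0.154

0.154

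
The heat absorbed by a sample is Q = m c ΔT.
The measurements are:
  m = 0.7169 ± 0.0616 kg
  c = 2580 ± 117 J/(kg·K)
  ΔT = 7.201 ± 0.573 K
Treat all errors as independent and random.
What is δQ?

Relative error in a monomial: (δQ/Q)² = Σ (nᵢ · δxᵢ/xᵢ)².
  (1·δm/m)² = (1×0.0859)² = 0.00738;  (1·δc/c)² = (1×0.0453)² = 0.00206;  (1·δΔT/ΔT)² = (1×0.0796)² = 0.00633
δQ/Q = √(0.0158) = 0.126
Q = 13320 J, so δQ = 0.126 × 13320 = 1670 J.

1670 J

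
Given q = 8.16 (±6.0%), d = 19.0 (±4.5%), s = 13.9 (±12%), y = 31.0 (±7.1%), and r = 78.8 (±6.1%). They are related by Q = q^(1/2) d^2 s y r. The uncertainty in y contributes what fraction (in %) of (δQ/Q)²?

15.7%

(δQ/Q)² = (½·δq/q)² + (2·δd/d)² + (1·δs/s)² + (1·δy/y)² + (1·δr/r)²
  q term: (0.5×0.0600)² = 0.000900
  d term: (2×0.0450)² = 0.00810
  s term: (1×0.120)² = 0.0144
  y term: (1×0.0710)² = 0.00504
  r term: (1×0.0610)² = 0.00372
Total = 0.0322. Share from y = 0.00504/0.0322 = 0.157.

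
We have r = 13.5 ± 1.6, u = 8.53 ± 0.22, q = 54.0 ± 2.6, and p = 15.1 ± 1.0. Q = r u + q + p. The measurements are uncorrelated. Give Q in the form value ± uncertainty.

184 ± 14.2

Let w = r·u = 115. δw/w = √((1·δr/r)² + (1·δu/u)²) = √(0.0140 + 0.000665) = 0.121, so δw = 14.0.
Q = w + q + p: δQ = √(δw² + δq² + δp²) = √(195 + 6.76 + 1.00) = 14.2
Q = 184.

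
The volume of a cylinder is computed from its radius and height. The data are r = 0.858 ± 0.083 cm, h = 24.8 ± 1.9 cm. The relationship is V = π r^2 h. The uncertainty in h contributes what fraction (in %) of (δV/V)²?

13.6%

(δV/V)² = (2·δr/r)² + (1·δh/h)²
  r term: (2×0.0967)² = 0.0374
  h term: (1×0.0766)² = 0.00587
Total = 0.0433. Share from h = 0.00587/0.0433 = 0.136.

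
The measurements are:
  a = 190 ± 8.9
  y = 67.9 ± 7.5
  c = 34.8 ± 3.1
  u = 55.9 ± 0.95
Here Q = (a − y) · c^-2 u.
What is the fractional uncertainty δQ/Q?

0.203

Let w = a − y = 122. δw = √(δa² + δy²) = √(79.2 + 56.2) = 11.6, so δw/w = 0.0953.
Q is then a monomial in w, c, u:
δQ/Q = √((δw/w)² + (-2·δc/c)² + (1·δu/u)²) = √(0.00909 + 0.0317 + 0.000289) = 0.203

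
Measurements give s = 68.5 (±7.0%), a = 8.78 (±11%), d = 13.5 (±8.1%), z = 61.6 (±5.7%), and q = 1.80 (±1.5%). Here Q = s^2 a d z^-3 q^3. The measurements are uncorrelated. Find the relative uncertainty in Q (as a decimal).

0.264

Products/powers → add relative errors in quadrature, weighted by exponent:
  (2·δs/s)² = (2×0.0700)² = 0.0196;  (1·δa/a)² = (1×0.110)² = 0.0121;  (1·δd/d)² = (1×0.0810)² = 0.00656;  (-3·δz/z)² = (-3×0.0570)² = 0.0292;  (3·δq/q)² = (3×0.0150)² = 0.00202
δQ/Q = √(0.0695) = 0.264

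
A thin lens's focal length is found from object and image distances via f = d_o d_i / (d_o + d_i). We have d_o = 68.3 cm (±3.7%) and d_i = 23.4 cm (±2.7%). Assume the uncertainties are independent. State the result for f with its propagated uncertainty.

17.4 ± 0.387 cm

∂f/∂d_o = (d_i/(d_o+d_i))² = 0.0651;  ∂f/∂d_i = (d_o/(d_o+d_i))² = 0.555
δf = √((∂f/∂d_o · δd_o)² + (∂f/∂d_i · δd_i)²) = √(0.0271 + 0.123) = 0.387 cm
f = 17.4 cm.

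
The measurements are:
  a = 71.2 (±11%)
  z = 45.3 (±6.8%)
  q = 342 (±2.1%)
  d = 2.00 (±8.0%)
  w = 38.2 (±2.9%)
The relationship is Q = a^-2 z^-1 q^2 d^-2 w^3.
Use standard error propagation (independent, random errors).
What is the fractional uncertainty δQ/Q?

0.297

Products/powers → add relative errors in quadrature, weighted by exponent:
  (-2·δa/a)² = (-2×0.110)² = 0.0484;  (-1·δz/z)² = (-1×0.0680)² = 0.00462;  (2·δq/q)² = (2×0.0210)² = 0.00176;  (-2·δd/d)² = (-2×0.0800)² = 0.0256;  (3·δw/w)² = (3×0.0290)² = 0.00757
δQ/Q = √(0.0880) = 0.297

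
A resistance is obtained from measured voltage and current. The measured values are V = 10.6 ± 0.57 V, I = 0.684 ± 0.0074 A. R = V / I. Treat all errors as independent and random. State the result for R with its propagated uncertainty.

R is a product of powers, so relative uncertainties combine in quadrature:
  (1·δV/V)² = (1×0.0538)² = 0.00289;  (-1·δI/I)² = (-1×0.0108)² = 0.000117
δR/R = √(0.00301) = 0.0549
R = 15.5 Ω, so δR = 0.0549 × 15.5 = 0.850 Ω.

15.5 ± 0.850 Ω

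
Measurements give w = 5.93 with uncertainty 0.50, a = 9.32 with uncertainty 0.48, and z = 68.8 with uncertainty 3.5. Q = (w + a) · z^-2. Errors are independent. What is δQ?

0.000359

Let u = w + a = 15.2. δu = √(δw² + δa²) = √(0.250 + 0.230) = 0.693, so δu/u = 0.0454.
Q is then a monomial in u, z:
δQ/Q = √((δu/u)² + (-2·δz/z)²) = √(0.00207 + 0.0104) = 0.111
Q = 0.00322, so δQ = 0.111 × 0.00322 = 0.000359.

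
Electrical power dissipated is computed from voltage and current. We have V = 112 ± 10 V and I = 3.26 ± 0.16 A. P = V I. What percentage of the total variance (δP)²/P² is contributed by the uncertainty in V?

76.8%

(δP/P)² = (1·δV/V)² + (1·δI/I)²
  V term: (1×0.0893)² = 0.00797
  I term: (1×0.0491)² = 0.00241
Total = 0.0104. Share from V = 0.00797/0.0104 = 0.768.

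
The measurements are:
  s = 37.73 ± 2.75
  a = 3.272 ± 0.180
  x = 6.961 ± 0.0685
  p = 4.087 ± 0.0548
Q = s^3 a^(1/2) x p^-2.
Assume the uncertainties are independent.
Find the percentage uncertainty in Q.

Each factor contributes (exponent × relative error)² to (δQ/Q)²:
  (3·δs/s)² = (3×0.0729)² = 0.0478;  (½·δa/a)² = (0.5×0.0550)² = 0.000757;  (1·δx/x)² = (1×0.00984)² = 9.68e-05;  (-2·δp/p)² = (-2×0.0134)² = 0.000719
δQ/Q = √(0.0494) = 0.222

22.2%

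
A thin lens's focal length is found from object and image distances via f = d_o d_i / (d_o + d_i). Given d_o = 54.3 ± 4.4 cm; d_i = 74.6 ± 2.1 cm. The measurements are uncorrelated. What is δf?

∂f/∂d_o = (d_i/(d_o+d_i))² = 0.335;  ∂f/∂d_i = (d_o/(d_o+d_i))² = 0.177
δf = √((∂f/∂d_o · δd_o)² + (∂f/∂d_i · δd_i)²) = √(2.17 + 0.139) = 1.52 cm

1.52 cm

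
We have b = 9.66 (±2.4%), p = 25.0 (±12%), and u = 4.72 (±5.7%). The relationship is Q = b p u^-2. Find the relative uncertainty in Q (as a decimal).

Q is a product of powers, so relative uncertainties combine in quadrature:
  (1·δb/b)² = (1×0.0240)² = 0.000576;  (1·δp/p)² = (1×0.120)² = 0.0144;  (-2·δu/u)² = (-2×0.0570)² = 0.0130
δQ/Q = √(0.0280) = 0.167

0.167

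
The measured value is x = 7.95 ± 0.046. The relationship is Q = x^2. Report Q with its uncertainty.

63.2 ± 0.731

Products/powers → add relative errors in quadrature, weighted by exponent:
  (2·δx/x)² = (2×0.00579)² = 0.000134
δQ/Q = √(0.000134) = 0.0116
Q = 63.2, so δQ = 0.0116 × 63.2 = 0.731.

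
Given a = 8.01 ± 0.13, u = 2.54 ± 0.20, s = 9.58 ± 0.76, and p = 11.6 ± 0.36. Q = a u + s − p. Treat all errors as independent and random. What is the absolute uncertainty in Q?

1.84

Let w = a·u = 20.3. δw/w = √((1·δa/a)² + (1·δu/u)²) = √(0.000263 + 0.00620) = 0.0804, so δw = 1.64.
Q = w + s − p: δQ = √(δw² + δs² + δp²) = √(2.68 + 0.578 + 0.130) = 1.84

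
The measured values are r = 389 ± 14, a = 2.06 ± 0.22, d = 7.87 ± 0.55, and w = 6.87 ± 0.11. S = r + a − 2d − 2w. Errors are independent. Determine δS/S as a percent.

3.88%

For a sum/difference, combine absolute errors in quadrature:
  (δr)² = 196;  (δa)² = 0.0484;  (2·δd)² = 1.21;  (2·δw)² = 0.0484
δS = √(197) = 14.0
S = 362, so δS/S = 14.0/362 = 0.0388.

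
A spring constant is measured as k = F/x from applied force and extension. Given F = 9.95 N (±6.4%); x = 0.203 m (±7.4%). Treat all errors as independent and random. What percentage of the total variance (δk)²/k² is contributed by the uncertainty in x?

57.2%

(δk/k)² = (1·δF/F)² + (-1·δx/x)²
  F term: (1×0.0640)² = 0.00410
  x term: (-1×0.0740)² = 0.00548
Total = 0.00957. Share from x = 0.00548/0.00957 = 0.572.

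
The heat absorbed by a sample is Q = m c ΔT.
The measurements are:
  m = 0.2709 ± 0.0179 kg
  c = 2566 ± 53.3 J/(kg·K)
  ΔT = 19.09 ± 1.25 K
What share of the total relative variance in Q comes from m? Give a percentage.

(δQ/Q)² = (1·δm/m)² + (1·δc/c)² + (1·δΔT/ΔT)²
  m term: (1×0.0661)² = 0.00437
  c term: (1×0.0208)² = 0.000431
  ΔT term: (1×0.0655)² = 0.00429
Total = 0.00909. Share from m = 0.00437/0.00909 = 0.481.

48.1%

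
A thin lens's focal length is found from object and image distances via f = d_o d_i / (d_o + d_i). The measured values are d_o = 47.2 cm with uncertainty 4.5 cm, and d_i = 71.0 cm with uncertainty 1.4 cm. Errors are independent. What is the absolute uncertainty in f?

1.64 cm

∂f/∂d_o = (d_i/(d_o+d_i))² = 0.361;  ∂f/∂d_i = (d_o/(d_o+d_i))² = 0.159
δf = √((∂f/∂d_o · δd_o)² + (∂f/∂d_i · δd_i)²) = √(2.64 + 0.0498) = 1.64 cm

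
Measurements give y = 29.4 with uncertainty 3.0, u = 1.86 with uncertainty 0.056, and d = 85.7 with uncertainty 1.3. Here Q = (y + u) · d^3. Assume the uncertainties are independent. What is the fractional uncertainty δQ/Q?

Let w = y + u = 31.3. δw = √(δy² + δu²) = √(9.00 + 0.00314) = 3.00, so δw/w = 0.0960.
Q is then a monomial in w, d:
δQ/Q = √((δw/w)² + (3·δd/d)²) = √(0.00921 + 0.00207) = 0.106

0.106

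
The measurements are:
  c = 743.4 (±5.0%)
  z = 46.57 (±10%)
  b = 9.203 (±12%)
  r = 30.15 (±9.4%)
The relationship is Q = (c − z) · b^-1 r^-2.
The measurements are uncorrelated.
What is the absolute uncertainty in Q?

Let u = c − z = 696.8. δu = √(δc² + δz²) = √(1380 + 21.7) = 37.5, so δu/u = 0.0538.
Q is then a monomial in u, b, r:
δQ/Q = √((δu/u)² + (-1·δb/b)² + (-2·δr/r)²) = √(0.00289 + 0.0144 + 0.0353) = 0.229
Q = 0.08330, so δQ = 0.229 × 0.08330 = 0.0191.

0.0191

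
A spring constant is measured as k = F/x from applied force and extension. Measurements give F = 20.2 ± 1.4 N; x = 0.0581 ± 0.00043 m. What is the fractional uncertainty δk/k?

Products/powers → add relative errors in quadrature, weighted by exponent:
  (1·δF/F)² = (1×0.0693)² = 0.00480;  (-1·δx/x)² = (-1×0.00740)² = 5.48e-05
δk/k = √(0.00486) = 0.0697

0.0697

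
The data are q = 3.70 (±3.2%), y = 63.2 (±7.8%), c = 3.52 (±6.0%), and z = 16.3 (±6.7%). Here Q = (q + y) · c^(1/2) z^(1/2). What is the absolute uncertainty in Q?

43.8

Let u = q + y = 66.9. δu = √(δq² + δy²) = √(0.0140 + 24.3) = 4.93, so δu/u = 0.0737.
Q is then a monomial in u, c, z:
δQ/Q = √((δu/u)² + (½·δc/c)² + (½·δz/z)²) = √(0.00543 + 0.000900 + 0.00112) = 0.0863
Q = 507, so δQ = 0.0863 × 507 = 43.8.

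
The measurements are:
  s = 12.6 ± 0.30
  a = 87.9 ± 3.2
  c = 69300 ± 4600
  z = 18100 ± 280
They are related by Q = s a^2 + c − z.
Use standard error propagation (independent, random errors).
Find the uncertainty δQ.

Let p = s·a^2 = 97400. δp/p = √((1·δs/s)² + (2·δa/a)²) = √(0.000567 + 0.00530) = 0.0766, so δp = 7460.
Q = p + c − z: δQ = √(δp² + δc² + δz²) = √(5.56e+07 + 2.12e+07 + 78400) = 8770

8770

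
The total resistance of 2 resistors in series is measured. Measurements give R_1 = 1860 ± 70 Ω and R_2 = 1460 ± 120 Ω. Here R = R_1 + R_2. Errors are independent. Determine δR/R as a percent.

4.18%

Absolute uncertainties add in quadrature for a linear combination:
  (δR_1)² = 4900;  (δR_2)² = 14400
δR = √(19300) = 139 Ω
R = 3320 Ω, so δR/R = 139/3320 = 0.0418.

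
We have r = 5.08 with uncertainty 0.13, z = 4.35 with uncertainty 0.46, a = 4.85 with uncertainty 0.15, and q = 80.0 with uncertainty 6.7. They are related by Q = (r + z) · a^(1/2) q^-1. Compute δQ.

0.0257

Let u = r + z = 9.43. δu = √(δr² + δz²) = √(0.0169 + 0.212) = 0.478, so δu/u = 0.0507.
Q is then a monomial in u, a, q:
δQ/Q = √((δu/u)² + (½·δa/a)² + (-1·δq/q)²) = √(0.00257 + 0.000239 + 0.00701) = 0.0991
Q = 0.260, so δQ = 0.0991 × 0.260 = 0.0257.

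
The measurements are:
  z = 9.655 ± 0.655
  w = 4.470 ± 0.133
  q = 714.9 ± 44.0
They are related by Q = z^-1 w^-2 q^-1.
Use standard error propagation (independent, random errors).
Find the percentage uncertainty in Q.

Products/powers → add relative errors in quadrature, weighted by exponent:
  (-1·δz/z)² = (-1×0.0678)² = 0.00460;  (-2·δw/w)² = (-2×0.0298)² = 0.00354;  (-1·δq/q)² = (-1×0.0615)² = 0.00379
δQ/Q = √(0.0119) = 0.109

10.9%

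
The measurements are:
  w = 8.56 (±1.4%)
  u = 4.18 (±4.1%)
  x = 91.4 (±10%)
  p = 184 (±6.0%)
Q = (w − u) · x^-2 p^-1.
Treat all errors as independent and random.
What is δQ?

Let h = w − u = 4.38. δh = √(δw² + δu²) = √(0.0144 + 0.0294) = 0.209, so δh/h = 0.0477.
Q is then a monomial in h, x, p:
δQ/Q = √((δh/h)² + (-2·δx/x)² + (-1·δp/p)²) = √(0.00228 + 0.0400 + 0.00360) = 0.214
Q = 2.85e-06, so δQ = 0.214 × 2.85e-06 = 6.1e-07.

6.1e-07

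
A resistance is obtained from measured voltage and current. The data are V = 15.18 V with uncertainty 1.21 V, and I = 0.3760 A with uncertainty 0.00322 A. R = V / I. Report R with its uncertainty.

40.37 ± 3.24 Ω

Products/powers → add relative errors in quadrature, weighted by exponent:
  (1·δV/V)² = (1×0.0797)² = 0.00635;  (-1·δI/I)² = (-1×0.00856)² = 7.33e-05
δR/R = √(0.00643) = 0.0802
R = 40.37 Ω, so δR = 0.0802 × 40.37 = 3.24 Ω.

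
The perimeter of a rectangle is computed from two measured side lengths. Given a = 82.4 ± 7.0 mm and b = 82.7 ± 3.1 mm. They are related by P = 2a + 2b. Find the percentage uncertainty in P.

For a sum/difference, combine absolute errors in quadrature:
  (2·δa)² = 196;  (2·δb)² = 38.4
δP = √(234) = 15.3 mm
P = 330 mm, so δP/P = 15.3/330 = 0.0464.

4.64%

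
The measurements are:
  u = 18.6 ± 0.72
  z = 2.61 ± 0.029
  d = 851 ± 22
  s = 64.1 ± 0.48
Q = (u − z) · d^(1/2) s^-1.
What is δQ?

Let w = u − z = 16.0. δw = √(δu² + δz²) = √(0.518 + 0.000841) = 0.721, so δw/w = 0.0451.
Q is then a monomial in w, d, s:
δQ/Q = √((δw/w)² + (½·δd/d)² + (-1·δs/s)²) = √(0.00203 + 0.000167 + 5.61e-05) = 0.0475
Q = 7.28, so δQ = 0.0475 × 7.28 = 0.345.

0.345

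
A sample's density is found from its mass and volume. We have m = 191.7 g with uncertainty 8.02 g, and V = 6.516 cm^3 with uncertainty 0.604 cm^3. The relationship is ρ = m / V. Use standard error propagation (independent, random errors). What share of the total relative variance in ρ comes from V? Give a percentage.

(δρ/ρ)² = (1·δm/m)² + (-1·δV/V)²
  m term: (1×0.0418)² = 0.00175
  V term: (-1×0.0927)² = 0.00859
Total = 0.0103. Share from V = 0.00859/0.0103 = 0.831.

83.1%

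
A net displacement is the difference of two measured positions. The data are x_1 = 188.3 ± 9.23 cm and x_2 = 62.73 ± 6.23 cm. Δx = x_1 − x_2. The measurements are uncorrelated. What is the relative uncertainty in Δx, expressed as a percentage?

8.87%

For a sum/difference, combine absolute errors in quadrature:
  (δx_1)² = 85.2;  (δx_2)² = 38.8
δΔx = √(124) = 11.1 cm
Δx = 125.6 cm, so δΔx/Δx = 11.1/125.6 = 0.0887.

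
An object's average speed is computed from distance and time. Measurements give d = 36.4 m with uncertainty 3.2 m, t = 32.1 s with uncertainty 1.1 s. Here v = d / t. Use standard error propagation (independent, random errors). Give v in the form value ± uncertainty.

1.13 ± 0.107 m/s

Each factor contributes (exponent × relative error)² to (δv/v)²:
  (1·δd/d)² = (1×0.0879)² = 0.00773;  (-1·δt/t)² = (-1×0.0343)² = 0.00117
δv/v = √(0.00890) = 0.0944
v = 1.13 m/s, so δv = 0.0944 × 1.13 = 0.107 m/s.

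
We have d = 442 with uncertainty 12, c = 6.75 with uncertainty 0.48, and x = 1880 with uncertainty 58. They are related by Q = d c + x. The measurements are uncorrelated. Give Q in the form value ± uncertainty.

4860 ± 234

Let p = d·c = 2980. δp/p = √((1·δd/d)² + (1·δc/c)²) = √(0.000737 + 0.00506) = 0.0761, so δp = 227.
Q = p + x: δQ = √(δp² + δx²) = √(51600 + 3360) = 234
Q = 4860.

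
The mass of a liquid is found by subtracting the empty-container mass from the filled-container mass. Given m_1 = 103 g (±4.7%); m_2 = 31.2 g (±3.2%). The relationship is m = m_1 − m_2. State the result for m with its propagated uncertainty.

71.8 ± 4.94 g

For a sum/difference, combine absolute errors in quadrature:
  (δm_1)² = 23.4;  (δm_2)² = 0.997
δm = √(24.4) = 4.94 g
m = 71.8 g.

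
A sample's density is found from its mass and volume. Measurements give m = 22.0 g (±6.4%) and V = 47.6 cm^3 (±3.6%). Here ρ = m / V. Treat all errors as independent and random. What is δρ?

0.0339 g/cm^3

Since ρ is a product/quotient, work with relative uncertainties:
  (1·δm/m)² = (1×0.0640)² = 0.00410;  (-1·δV/V)² = (-1×0.0360)² = 0.00130
δρ/ρ = √(0.00539) = 0.0734
ρ = 0.462 g/cm^3, so δρ = 0.0734 × 0.462 = 0.0339 g/cm^3.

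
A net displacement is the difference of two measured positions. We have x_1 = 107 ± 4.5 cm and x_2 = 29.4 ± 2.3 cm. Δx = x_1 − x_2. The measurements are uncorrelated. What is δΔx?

5.05 cm

For a sum/difference, combine absolute errors in quadrature:
  (δx_1)² = 20.2;  (δx_2)² = 5.29
δΔx = √(25.5) = 5.05 cm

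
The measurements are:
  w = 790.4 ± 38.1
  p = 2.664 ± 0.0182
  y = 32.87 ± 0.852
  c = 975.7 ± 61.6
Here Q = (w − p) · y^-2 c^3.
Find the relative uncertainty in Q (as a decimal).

0.202

Let u = w − p = 787.7. δu = √(δw² + δp²) = √(1450 + 0.000331) = 38.1, so δu/u = 0.0484.
Q is then a monomial in u, y, c:
δQ/Q = √((δu/u)² + (-2·δy/y)² + (3·δc/c)²) = √(0.00234 + 0.00269 + 0.0359) = 0.202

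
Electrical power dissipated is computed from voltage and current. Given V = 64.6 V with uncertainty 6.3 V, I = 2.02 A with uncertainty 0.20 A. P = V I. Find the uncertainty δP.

Relative error in a monomial: (δP/P)² = Σ (nᵢ · δxᵢ/xᵢ)².
  (1·δV/V)² = (1×0.0975)² = 0.00951;  (1·δI/I)² = (1×0.0990)² = 0.00980
δP/P = √(0.0193) = 0.139
P = 130 W, so δP = 0.139 × 130 = 18.1 W.

18.1 W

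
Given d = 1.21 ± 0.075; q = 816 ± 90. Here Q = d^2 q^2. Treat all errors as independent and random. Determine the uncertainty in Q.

Q is a product of powers, so relative uncertainties combine in quadrature:
  (2·δd/d)² = (2×0.0620)² = 0.0154;  (2·δq/q)² = (2×0.110)² = 0.0487
δQ/Q = √(0.0640) = 0.253
Q = 9.75e+05, so δQ = 0.253 × 9.75e+05 = 2.47e+05.

2.47e+05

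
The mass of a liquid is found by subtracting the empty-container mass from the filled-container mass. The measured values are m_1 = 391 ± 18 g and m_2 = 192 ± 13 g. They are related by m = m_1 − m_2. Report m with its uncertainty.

Absolute uncertainties add in quadrature for a linear combination:
  (δm_1)² = 324;  (δm_2)² = 169
δm = √(493) = 22.2 g
m = 199 g.

199 ± 22.2 g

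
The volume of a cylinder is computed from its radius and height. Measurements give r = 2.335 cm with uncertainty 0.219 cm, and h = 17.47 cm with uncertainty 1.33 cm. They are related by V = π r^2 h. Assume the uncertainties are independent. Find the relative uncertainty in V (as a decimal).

0.202

Each factor contributes (exponent × relative error)² to (δV/V)²:
  (2·δr/r)² = (2×0.0938)² = 0.0352;  (1·δh/h)² = (1×0.0761)² = 0.00580
δV/V = √(0.0410) = 0.202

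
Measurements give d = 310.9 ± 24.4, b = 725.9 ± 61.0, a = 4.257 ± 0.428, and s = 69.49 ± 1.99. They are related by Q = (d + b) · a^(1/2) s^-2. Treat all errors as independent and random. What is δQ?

Let u = d + b = 1037. δu = √(δd² + δb²) = √(595 + 3720) = 65.7, so δu/u = 0.0634.
Q is then a monomial in u, a, s:
δQ/Q = √((δu/u)² + (½·δa/a)² + (-2·δs/s)²) = √(0.00402 + 0.00253 + 0.00328) = 0.0991
Q = 0.4430, so δQ = 0.0991 × 0.4430 = 0.0439.

0.0439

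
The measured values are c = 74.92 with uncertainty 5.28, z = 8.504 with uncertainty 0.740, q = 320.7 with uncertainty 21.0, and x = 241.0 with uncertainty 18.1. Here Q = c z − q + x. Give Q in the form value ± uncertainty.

557.4 ± 76.5

Let p = c·z = 637.1. δp/p = √((1·δc/c)² + (1·δz/z)²) = √(0.00497 + 0.00757) = 0.112, so δp = 71.3.
Q = p − q + x: δQ = √(δp² + δq² + δx²) = √(5090 + 441 + 328) = 76.5
Q = 557.4.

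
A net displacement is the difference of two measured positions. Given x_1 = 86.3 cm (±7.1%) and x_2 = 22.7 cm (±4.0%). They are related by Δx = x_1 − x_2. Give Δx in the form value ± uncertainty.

63.6 ± 6.19 cm

Δx is a linear combination, so absolute uncertainties add in quadrature:
  (δx_1)² = 37.5;  (δx_2)² = 0.824
δΔx = √(38.4) = 6.19 cm
Δx = 63.6 cm.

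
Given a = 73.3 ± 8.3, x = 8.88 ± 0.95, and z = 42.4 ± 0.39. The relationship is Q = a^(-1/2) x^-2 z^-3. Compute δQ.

4.33e-09

Since Q is a product/quotient, work with relative uncertainties:
  (−½·δa/a)² = (-0.5×0.113)² = 0.00321;  (-2·δx/x)² = (-2×0.107)² = 0.0458;  (-3·δz/z)² = (-3×0.00920)² = 0.000761
δQ/Q = √(0.0497) = 0.223
Q = 1.94e-08, so δQ = 0.223 × 1.94e-08 = 4.33e-09.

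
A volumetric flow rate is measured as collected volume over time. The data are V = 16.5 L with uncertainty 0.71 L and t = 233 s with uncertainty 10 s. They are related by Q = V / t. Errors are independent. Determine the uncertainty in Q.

Since Q is a product/quotient, work with relative uncertainties:
  (1·δV/V)² = (1×0.0430)² = 0.00185;  (-1·δt/t)² = (-1×0.0429)² = 0.00184
δQ/Q = √(0.00369) = 0.0608
Q = 0.0708 L/s, so δQ = 0.0608 × 0.0708 = 0.00430 L/s.

0.00430 L/s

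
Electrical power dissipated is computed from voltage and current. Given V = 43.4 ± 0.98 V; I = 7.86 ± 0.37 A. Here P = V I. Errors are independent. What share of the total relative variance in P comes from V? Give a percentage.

18.7%

(δP/P)² = (1·δV/V)² + (1·δI/I)²
  V term: (1×0.0226)² = 0.000510
  I term: (1×0.0471)² = 0.00222
Total = 0.00273. Share from V = 0.000510/0.00273 = 0.187.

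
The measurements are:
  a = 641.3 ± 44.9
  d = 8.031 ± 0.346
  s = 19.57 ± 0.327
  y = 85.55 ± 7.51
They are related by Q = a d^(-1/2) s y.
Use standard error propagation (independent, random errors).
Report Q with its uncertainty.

378900 ± 43800

Each factor contributes (exponent × relative error)² to (δQ/Q)²:
  (1·δa/a)² = (1×0.0700)² = 0.00490;  (−½·δd/d)² = (-0.5×0.0431)² = 0.000464;  (1·δs/s)² = (1×0.0167)² = 0.000279;  (1·δy/y)² = (1×0.0878)² = 0.00771
δQ/Q = √(0.0134) = 0.116
Q = 378900, so δQ = 0.116 × 378900 = 43800.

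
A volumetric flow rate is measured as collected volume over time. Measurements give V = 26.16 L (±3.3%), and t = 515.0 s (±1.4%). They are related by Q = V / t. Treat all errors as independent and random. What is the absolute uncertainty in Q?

Q is a product of powers, so relative uncertainties combine in quadrature:
  (1·δV/V)² = (1×0.0330)² = 0.00109;  (-1·δt/t)² = (-1×0.0140)² = 0.000196
δQ/Q = √(0.00129) = 0.0358
Q = 0.05080 L/s, so δQ = 0.0358 × 0.05080 = 0.00182 L/s.

0.00182 L/s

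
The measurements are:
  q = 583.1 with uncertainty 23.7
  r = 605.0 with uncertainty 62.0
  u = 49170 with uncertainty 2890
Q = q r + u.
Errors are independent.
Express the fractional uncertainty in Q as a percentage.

Let p = q·r = 352800. δp/p = √((1·δq/q)² + (1·δr/r)²) = √(0.00165 + 0.0105) = 0.110, so δp = 38900.
Q = p + u: δQ = √(δp² + δu²) = √(1.51e+09 + 8.35e+06) = 39000
Q = 401900, so δQ/Q = 39000/401900 = 0.0970.

9.70%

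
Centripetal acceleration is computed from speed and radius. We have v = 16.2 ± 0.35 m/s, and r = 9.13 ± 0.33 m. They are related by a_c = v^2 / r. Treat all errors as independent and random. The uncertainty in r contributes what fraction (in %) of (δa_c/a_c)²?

(δa_c/a_c)² = (2·δv/v)² + (-1·δr/r)²
  v term: (2×0.0216)² = 0.00187
  r term: (-1×0.0361)² = 0.00131
Total = 0.00317. Share from r = 0.00131/0.00317 = 0.412.

41.2%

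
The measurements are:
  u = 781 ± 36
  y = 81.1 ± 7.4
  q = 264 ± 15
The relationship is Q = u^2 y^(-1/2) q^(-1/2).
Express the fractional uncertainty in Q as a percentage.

Q is a product of powers, so relative uncertainties combine in quadrature:
  (2·δu/u)² = (2×0.0461)² = 0.00850;  (−½·δy/y)² = (-0.5×0.0912)² = 0.00208;  (−½·δq/q)² = (-0.5×0.0568)² = 0.000807
δQ/Q = √(0.0114) = 0.107

10.7%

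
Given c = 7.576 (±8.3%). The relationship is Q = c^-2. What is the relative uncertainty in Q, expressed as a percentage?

16.6%

Products/powers → add relative errors in quadrature, weighted by exponent:
  (-2·δc/c)² = (-2×0.0830)² = 0.0276
δQ/Q = √(0.0276) = 0.166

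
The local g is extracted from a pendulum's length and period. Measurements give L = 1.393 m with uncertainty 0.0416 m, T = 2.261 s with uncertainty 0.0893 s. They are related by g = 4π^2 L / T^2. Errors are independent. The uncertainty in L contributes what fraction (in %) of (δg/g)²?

(δg/g)² = (1·δL/L)² + (-2·δT/T)²
  L term: (1×0.0299)² = 0.000892
  T term: (-2×0.0395)² = 0.00624
Total = 0.00713. Share from L = 0.000892/0.00713 = 0.125.

12.5%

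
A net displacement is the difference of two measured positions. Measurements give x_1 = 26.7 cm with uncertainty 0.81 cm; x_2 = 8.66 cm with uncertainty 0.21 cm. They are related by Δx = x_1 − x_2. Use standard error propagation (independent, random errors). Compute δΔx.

Each term contributes (cᵢ δxᵢ)² to (δΔx)²:
  (δx_1)² = 0.656;  (δx_2)² = 0.0441
δΔx = √(0.700) = 0.837 cm

0.837 cm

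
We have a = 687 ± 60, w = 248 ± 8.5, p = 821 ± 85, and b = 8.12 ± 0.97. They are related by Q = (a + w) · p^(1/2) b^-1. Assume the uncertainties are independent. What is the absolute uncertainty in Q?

Let u = a + w = 935. δu = √(δa² + δw²) = √(3600 + 72.2) = 60.6, so δu/u = 0.0648.
Q is then a monomial in u, p, b:
δQ/Q = √((δu/u)² + (½·δp/p)² + (-1·δb/b)²) = √(0.00420 + 0.00268 + 0.0143) = 0.145
Q = 3300, so δQ = 0.145 × 3300 = 480.

480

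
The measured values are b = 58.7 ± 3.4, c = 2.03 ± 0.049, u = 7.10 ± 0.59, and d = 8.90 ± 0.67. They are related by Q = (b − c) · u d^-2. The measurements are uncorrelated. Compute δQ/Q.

0.182

Let w = b − c = 56.7. δw = √(δb² + δc²) = √(11.6 + 0.00240) = 3.40, so δw/w = 0.0600.
Q is then a monomial in w, u, d:
δQ/Q = √((δw/w)² + (1·δu/u)² + (-2·δd/d)²) = √(0.00360 + 0.00691 + 0.0227) = 0.182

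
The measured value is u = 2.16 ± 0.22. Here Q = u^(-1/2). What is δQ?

0.0347

Products/powers → add relative errors in quadrature, weighted by exponent:
  (−½·δu/u)² = (-0.5×0.102)² = 0.00259
δQ/Q = √(0.00259) = 0.0509
Q = 0.680, so δQ = 0.0509 × 0.680 = 0.0347.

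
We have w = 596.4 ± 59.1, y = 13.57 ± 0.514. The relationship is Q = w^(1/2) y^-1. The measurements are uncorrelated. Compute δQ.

Each factor contributes (exponent × relative error)² to (δQ/Q)²:
  (½·δw/w)² = (0.5×0.0991)² = 0.00245;  (-1·δy/y)² = (-1×0.0379)² = 0.00143
δQ/Q = √(0.00389) = 0.0624
Q = 1.800, so δQ = 0.0624 × 1.800 = 0.112.

0.112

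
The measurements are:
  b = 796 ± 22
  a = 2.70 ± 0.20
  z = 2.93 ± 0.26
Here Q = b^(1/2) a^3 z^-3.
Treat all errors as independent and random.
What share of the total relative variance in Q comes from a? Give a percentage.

41.0%

(δQ/Q)² = (½·δb/b)² + (3·δa/a)² + (-3·δz/z)²
  b term: (0.5×0.0276)² = 0.000191
  a term: (3×0.0741)² = 0.0494
  z term: (-3×0.0887)² = 0.0709
Total = 0.120. Share from a = 0.0494/0.120 = 0.410.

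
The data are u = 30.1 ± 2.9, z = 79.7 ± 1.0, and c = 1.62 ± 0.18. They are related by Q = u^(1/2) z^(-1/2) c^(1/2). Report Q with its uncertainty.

0.782 ± 0.0577

Relative error in a monomial: (δQ/Q)² = Σ (nᵢ · δxᵢ/xᵢ)².
  (½·δu/u)² = (0.5×0.0963)² = 0.00232;  (−½·δz/z)² = (-0.5×0.0125)² = 3.94e-05;  (½·δc/c)² = (0.5×0.111)² = 0.00309
δQ/Q = √(0.00545) = 0.0738
Q = 0.782, so δQ = 0.0738 × 0.782 = 0.0577.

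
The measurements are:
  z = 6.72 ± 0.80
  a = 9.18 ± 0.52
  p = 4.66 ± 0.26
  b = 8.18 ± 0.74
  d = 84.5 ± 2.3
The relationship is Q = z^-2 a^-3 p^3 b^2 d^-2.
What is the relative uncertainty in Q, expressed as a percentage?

Each factor contributes (exponent × relative error)² to (δQ/Q)²:
  (-2·δz/z)² = (-2×0.119)² = 0.0567;  (-3·δa/a)² = (-3×0.0566)² = 0.0289;  (3·δp/p)² = (3×0.0558)² = 0.0280;  (2·δb/b)² = (2×0.0905)² = 0.0327;  (-2·δd/d)² = (-2×0.0272)² = 0.00296
δQ/Q = √(0.149) = 0.386

38.6%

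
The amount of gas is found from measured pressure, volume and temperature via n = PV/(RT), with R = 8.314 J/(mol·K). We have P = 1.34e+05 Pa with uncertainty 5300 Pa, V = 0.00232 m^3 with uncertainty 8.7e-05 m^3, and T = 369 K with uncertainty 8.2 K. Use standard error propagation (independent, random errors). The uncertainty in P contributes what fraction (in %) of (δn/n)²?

45.2%

(δn/n)² = (1·δP/P)² + (1·δV/V)² + (-1·δT/T)²
  P term: (1×0.0396)² = 0.00156
  V term: (1×0.0375)² = 0.00141
  T term: (-1×0.0222)² = 0.000494
Total = 0.00346. Share from P = 0.00156/0.00346 = 0.452.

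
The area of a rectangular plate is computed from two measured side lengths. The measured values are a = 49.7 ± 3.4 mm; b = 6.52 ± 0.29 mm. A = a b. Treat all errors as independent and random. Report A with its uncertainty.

A is a product of powers, so relative uncertainties combine in quadrature:
  (1·δa/a)² = (1×0.0684)² = 0.00468;  (1·δb/b)² = (1×0.0445)² = 0.00198
δA/A = √(0.00666) = 0.0816
A = 324 mm^2, so δA = 0.0816 × 324 = 26.4 mm^2.

324 ± 26.4 mm^2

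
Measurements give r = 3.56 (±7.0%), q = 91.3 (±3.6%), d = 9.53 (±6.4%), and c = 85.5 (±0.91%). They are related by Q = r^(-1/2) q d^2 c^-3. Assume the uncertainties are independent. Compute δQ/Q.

Relative error in a monomial: (δQ/Q)² = Σ (nᵢ · δxᵢ/xᵢ)².
  (−½·δr/r)² = (-0.5×0.0700)² = 0.00123;  (1·δq/q)² = (1×0.0360)² = 0.00130;  (2·δd/d)² = (2×0.0640)² = 0.0164;  (-3·δc/c)² = (-3×0.00910)² = 0.000745
δQ/Q = √(0.0197) = 0.140

0.140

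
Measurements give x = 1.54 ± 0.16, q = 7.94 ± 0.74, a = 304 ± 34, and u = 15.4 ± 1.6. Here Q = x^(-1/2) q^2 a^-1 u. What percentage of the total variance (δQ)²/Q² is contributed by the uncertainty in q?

57.2%

(δQ/Q)² = (−½·δx/x)² + (2·δq/q)² + (-1·δa/a)² + (1·δu/u)²
  x term: (-0.5×0.104)² = 0.00270
  q term: (2×0.0932)² = 0.0347
  a term: (-1×0.112)² = 0.0125
  u term: (1×0.104)² = 0.0108
Total = 0.0607. Share from q = 0.0347/0.0607 = 0.572.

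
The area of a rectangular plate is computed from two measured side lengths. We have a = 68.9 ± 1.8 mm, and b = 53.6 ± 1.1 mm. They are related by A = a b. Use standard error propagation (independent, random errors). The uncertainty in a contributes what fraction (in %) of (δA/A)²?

61.8%

(δA/A)² = (1·δa/a)² + (1·δb/b)²
  a term: (1×0.0261)² = 0.000683
  b term: (1×0.0205)² = 0.000421
Total = 0.00110. Share from a = 0.000683/0.00110 = 0.618.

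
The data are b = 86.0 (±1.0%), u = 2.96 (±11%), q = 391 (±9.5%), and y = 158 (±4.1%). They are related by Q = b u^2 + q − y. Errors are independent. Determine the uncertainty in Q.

170

Let p = b·u^2 = 753. δp/p = √((1·δb/b)² + (2·δu/u)²) = √(0.000100 + 0.0484) = 0.220, so δp = 166.
Q = p + q − y: δQ = √(δp² + δq² + δy²) = √(27500 + 1380 + 42.0) = 170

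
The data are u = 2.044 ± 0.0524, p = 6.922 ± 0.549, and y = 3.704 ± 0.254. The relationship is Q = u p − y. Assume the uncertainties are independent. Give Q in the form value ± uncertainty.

10.44 ± 1.21

Let w = u·p = 14.15. δw/w = √((1·δu/u)² + (1·δp/p)²) = √(0.000657 + 0.00629) = 0.0834, so δw = 1.18.
Q = w − y: δQ = √(δw² + δy²) = √(1.39 + 0.0645) = 1.21
Q = 10.44.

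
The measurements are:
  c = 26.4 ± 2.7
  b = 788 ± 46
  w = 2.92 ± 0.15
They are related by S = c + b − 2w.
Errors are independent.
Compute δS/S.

0.0570

S is a linear combination, so absolute uncertainties add in quadrature:
  (δc)² = 7.29;  (δb)² = 2120;  (2·δw)² = 0.0900
δS = √(2120) = 46.1
S = 809, so δS/S = 46.1/809 = 0.0570.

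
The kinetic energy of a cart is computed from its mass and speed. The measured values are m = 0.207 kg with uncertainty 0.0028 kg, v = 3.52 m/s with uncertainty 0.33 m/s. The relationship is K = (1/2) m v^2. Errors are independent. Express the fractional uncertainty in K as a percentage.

Relative error in a monomial: (δK/K)² = Σ (nᵢ · δxᵢ/xᵢ)².
  (1·δm/m)² = (1×0.0135)² = 0.000183;  (2·δv/v)² = (2×0.0938)² = 0.0352
δK/K = √(0.0353) = 0.188

18.8%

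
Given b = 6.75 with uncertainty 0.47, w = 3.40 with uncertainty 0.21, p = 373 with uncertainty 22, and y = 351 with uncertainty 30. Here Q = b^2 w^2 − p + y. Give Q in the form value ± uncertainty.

Let h = b^2·w^2 = 527. δh/h = √((2·δb/b)² + (2·δw/w)²) = √(0.0194 + 0.0153) = 0.186, so δh = 98.0.
Q = h − p + y: δQ = √(δh² + δp² + δy²) = √(9610 + 484 + 900) = 105
Q = 505.

505 ± 105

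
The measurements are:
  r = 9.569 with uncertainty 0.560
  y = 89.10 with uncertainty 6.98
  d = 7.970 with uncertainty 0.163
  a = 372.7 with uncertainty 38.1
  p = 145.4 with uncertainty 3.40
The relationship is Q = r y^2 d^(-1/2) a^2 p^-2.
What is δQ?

For a monomial Q ∝ r, y^2, d^(-1/2), a^2, p^-2, fractional errors add in quadrature:
  (1·δr/r)² = (1×0.0585)² = 0.00342;  (2·δy/y)² = (2×0.0783)² = 0.0245;  (−½·δd/d)² = (-0.5×0.0205)² = 0.000105;  (2·δa/a)² = (2×0.102)² = 0.0418;  (-2·δp/p)² = (-2×0.0234)² = 0.00219
δQ/Q = √(0.0721) = 0.268
Q = 176800, so δQ = 0.268 × 176800 = 47500.

47500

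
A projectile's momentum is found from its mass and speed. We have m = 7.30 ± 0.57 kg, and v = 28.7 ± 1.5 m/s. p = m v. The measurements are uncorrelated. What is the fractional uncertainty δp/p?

0.0940

p is a product of powers, so relative uncertainties combine in quadrature:
  (1·δm/m)² = (1×0.0781)² = 0.00610;  (1·δv/v)² = (1×0.0523)² = 0.00273
δp/p = √(0.00883) = 0.0940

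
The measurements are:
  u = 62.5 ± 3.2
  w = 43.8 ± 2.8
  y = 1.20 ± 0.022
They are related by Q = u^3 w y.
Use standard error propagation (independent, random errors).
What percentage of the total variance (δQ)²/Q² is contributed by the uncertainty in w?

14.6%

(δQ/Q)² = (3·δu/u)² + (1·δw/w)² + (1·δy/y)²
  u term: (3×0.0512)² = 0.0236
  w term: (1×0.0639)² = 0.00409
  y term: (1×0.0183)² = 0.000336
Total = 0.0280. Share from w = 0.00409/0.0280 = 0.146.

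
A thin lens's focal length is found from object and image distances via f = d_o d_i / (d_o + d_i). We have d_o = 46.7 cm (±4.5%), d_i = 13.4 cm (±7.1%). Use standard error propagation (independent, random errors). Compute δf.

∂f/∂d_o = (d_i/(d_o+d_i))² = 0.0497;  ∂f/∂d_i = (d_o/(d_o+d_i))² = 0.604
δf = √((∂f/∂d_o · δd_o)² + (∂f/∂d_i · δd_i)²) = √(0.0109 + 0.330) = 0.584 cm

0.584 cm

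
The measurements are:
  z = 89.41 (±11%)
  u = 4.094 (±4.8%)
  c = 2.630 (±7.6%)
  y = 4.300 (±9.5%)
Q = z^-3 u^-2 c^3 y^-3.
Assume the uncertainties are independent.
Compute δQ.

Q is a product of powers, so relative uncertainties combine in quadrature:
  (-3·δz/z)² = (-3×0.110)² = 0.109;  (-2·δu/u)² = (-2×0.0480)² = 0.00922;  (3·δc/c)² = (3×0.0760)² = 0.0520;  (-3·δy/y)² = (-3×0.0950)² = 0.0812
δQ/Q = √(0.251) = 0.501
Q = 1.91e-08, so δQ = 0.501 × 1.91e-08 = 9.57e-09.

9.57e-09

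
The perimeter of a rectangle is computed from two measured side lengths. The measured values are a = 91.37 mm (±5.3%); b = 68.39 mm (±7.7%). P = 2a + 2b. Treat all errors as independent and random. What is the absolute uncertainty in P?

14.3 mm

Absolute uncertainties add in quadrature for a linear combination:
  (2·δa)² = 93.8;  (2·δb)² = 111
δP = √(205) = 14.3 mm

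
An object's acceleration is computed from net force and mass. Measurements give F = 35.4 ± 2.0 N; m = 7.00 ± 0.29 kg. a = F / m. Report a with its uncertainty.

5.06 ± 0.354 m/s^2

For a monomial a ∝ F, m^-1, fractional errors add in quadrature:
  (1·δF/F)² = (1×0.0565)² = 0.00319;  (-1·δm/m)² = (-1×0.0414)² = 0.00172
δa/a = √(0.00491) = 0.0701
a = 5.06 m/s^2, so δa = 0.0701 × 5.06 = 0.354 m/s^2.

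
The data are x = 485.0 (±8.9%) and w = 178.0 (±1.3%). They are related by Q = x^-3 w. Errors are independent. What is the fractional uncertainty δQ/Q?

Each factor contributes (exponent × relative error)² to (δQ/Q)²:
  (-3·δx/x)² = (-3×0.0890)² = 0.0713;  (1·δw/w)² = (1×0.0130)² = 0.000169
δQ/Q = √(0.0715) = 0.267

0.267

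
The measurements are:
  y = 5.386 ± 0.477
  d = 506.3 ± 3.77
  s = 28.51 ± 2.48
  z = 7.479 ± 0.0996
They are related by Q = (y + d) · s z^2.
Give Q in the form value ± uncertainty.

Let u = y + d = 511.7. δu = √(δy² + δd²) = √(0.228 + 14.2) = 3.80, so δu/u = 0.00743.
Q is then a monomial in u, s, z:
δQ/Q = √((δu/u)² + (1·δs/s)² + (2·δz/z)²) = √(5.52e-05 + 0.00757 + 0.000709) = 0.0913
Q = 816000, so δQ = 0.0913 × 816000 = 74500.

816000 ± 74500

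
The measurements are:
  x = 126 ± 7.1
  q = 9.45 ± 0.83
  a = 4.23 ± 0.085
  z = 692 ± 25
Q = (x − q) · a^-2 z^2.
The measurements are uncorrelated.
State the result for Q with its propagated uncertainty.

Let u = x − q = 117. δu = √(δx² + δq²) = √(50.4 + 0.689) = 7.15, so δu/u = 0.0613.
Q is then a monomial in u, a, z:
δQ/Q = √((δu/u)² + (-2·δa/a)² + (2·δz/z)²) = √(0.00376 + 0.00162 + 0.00522) = 0.103
Q = 3.12e+06, so δQ = 0.103 × 3.12e+06 = 3.21e+05.

(3.12 ± 0.321) × 10^6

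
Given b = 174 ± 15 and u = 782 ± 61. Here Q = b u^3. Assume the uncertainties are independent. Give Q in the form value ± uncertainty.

Each factor contributes (exponent × relative error)² to (δQ/Q)²:
  (1·δb/b)² = (1×0.0862)² = 0.00743;  (3·δu/u)² = (3×0.0780)² = 0.0548
δQ/Q = √(0.0622) = 0.249
Q = 8.32e+10, so δQ = 0.249 × 8.32e+10 = 2.08e+10.

(8.32 ± 2.08) × 10^10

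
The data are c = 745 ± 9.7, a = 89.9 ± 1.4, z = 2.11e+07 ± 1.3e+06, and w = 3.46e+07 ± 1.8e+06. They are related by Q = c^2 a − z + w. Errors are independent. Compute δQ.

2.69e+06

Let p = c^2·a = 4.99e+07. δp/p = √((2·δc/c)² + (1·δa/a)²) = √(0.000678 + 0.000243) = 0.0303, so δp = 1.51e+06.
Q = p − z + w: δQ = √(δp² + δz² + δw²) = √(2.29e+12 + 1.69e+12 + 3.24e+12) = 2.69e+06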